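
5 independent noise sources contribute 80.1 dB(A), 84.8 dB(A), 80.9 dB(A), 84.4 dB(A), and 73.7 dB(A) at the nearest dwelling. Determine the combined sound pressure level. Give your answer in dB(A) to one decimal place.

Incoherent sources combine by intensity addition: L_total = 10·log₁₀(Σ 10^(L_i/10)).
Σ 10^(L/10) = 10^(80.1/10) + 10^(84.8/10) + 10^(80.9/10) + 10^(84.4/10) + 10^(73.7/10) = 8.262e+08.
L_total = 10·log₁₀(8.262e+08) = 89.17 dB(A).

89.2 dB(A)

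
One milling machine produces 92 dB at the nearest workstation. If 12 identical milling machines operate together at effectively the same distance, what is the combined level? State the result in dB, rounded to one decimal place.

With 12 equal, uncorrelated contributions the intensity is 12× that of one unit, giving a rise of 10·log₁₀ 12.
L_total = 92 + 10·log₁₀(12) = 92 + 10.792 = 102.79 dB.

102.8 dB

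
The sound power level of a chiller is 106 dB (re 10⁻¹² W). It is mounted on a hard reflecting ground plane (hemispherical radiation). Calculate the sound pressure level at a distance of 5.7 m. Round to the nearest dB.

83 dB

The power spreads over a hemisphere of area 2π·r², so L_p = L_w − 10·log₁₀(2π·r²).
2π·r² = 204.1 m², 10·log₁₀ of that is 23.099 dB.
L_p = 106 − 23.099 = 82.90 dB.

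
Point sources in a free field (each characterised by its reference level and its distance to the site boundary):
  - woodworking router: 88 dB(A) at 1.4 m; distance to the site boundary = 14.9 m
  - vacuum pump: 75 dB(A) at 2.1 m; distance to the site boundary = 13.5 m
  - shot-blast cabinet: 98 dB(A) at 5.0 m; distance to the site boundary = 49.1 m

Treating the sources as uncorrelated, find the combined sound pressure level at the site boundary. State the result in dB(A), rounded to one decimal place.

78.6 dB(A)

First find each source's level at the receiver (point-source: −20·log₁₀(r/r_ref)), then combine on an intensity basis.
woodworking router: 88 − 20·log₁₀(14.9/1.4) = 88 − 20.54 = 67.46 dB(A).
vacuum pump: 75 − 20·log₁₀(13.5/2.1) = 75 − 16.16 = 58.84 dB(A).
shot-blast cabinet: 98 − 20·log₁₀(49.1/5.0) = 98 − 19.84 = 78.16 dB(A).
Σ 10^(L/10) = 7.177e+07 → L_total = 10·log₁₀(7.177e+07) = 78.56 dB(A).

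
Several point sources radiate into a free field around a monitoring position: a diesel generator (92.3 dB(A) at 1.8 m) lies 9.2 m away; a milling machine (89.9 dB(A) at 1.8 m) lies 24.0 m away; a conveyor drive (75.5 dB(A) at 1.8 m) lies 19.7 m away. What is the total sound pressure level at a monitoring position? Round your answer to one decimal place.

Apply inverse-square spreading to bring every level to the receiver, then sum 10^(L/10).
diesel generator: 92.3 − 20·log₁₀(9.2/1.8) = 92.3 − 14.17 = 78.13 dB(A).
milling machine: 89.9 − 20·log₁₀(24.0/1.8) = 89.9 − 22.50 = 67.40 dB(A).
conveyor drive: 75.5 − 20·log₁₀(19.7/1.8) = 75.5 − 20.78 = 54.72 dB(A).
Σ 10^(L/10) = 7.080e+07 → L_total = 10·log₁₀(7.080e+07) = 78.50 dB(A).

78.5 dB(A)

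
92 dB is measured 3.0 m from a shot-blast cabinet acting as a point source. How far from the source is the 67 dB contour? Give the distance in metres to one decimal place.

For a point source L₁ − L₂ = 20·log₁₀(r₂/r₁), so r₂ = r₁·10^((L₁−L₂)/20).
r₂ = 3.0·10^((92−67)/20) = 3.0·10^(25.0/20) = 53.35 m.

53.3 m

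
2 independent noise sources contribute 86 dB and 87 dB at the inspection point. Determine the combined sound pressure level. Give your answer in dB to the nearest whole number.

For uncorrelated sources the intensities add, so convert each level to linear form, sum, and take 10·log₁₀ of the total.
Σ 10^(L/10) = 10^(86/10) + 10^(87/10) = 8.993e+08.
L_total = 10·log₁₀(8.993e+08) = 89.54 dB.

90 dB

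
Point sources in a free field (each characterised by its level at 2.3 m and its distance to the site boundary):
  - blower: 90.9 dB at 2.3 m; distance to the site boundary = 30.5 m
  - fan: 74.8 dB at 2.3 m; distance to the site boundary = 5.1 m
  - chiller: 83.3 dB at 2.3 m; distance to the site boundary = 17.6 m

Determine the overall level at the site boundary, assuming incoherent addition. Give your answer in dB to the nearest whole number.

72 dB

Apply inverse-square spreading to bring every level to the receiver, then sum 10^(L/10).
blower: 90.9 − 20·log₁₀(30.5/2.3) = 90.9 − 22.45 = 68.45 dB.
fan: 74.8 − 20·log₁₀(5.1/2.3) = 74.8 − 6.92 = 67.88 dB.
chiller: 83.3 − 20·log₁₀(17.6/2.3) = 83.3 − 17.68 = 65.62 dB.
Σ 10^(L/10) = 1.679e+07 → L_total = 10·log₁₀(1.679e+07) = 72.25 dB.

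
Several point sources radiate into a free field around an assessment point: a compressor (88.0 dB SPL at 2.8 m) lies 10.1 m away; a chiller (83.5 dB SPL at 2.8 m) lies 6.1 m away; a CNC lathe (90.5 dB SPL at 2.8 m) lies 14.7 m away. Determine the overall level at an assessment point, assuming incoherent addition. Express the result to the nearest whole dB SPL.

81 dB SPL

Apply inverse-square spreading to bring every level to the receiver, then sum 10^(L/10).
compressor: 88.0 − 20·log₁₀(10.1/2.8) = 88.0 − 11.14 = 76.86 dB SPL.
chiller: 83.5 − 20·log₁₀(6.1/2.8) = 83.5 − 6.76 = 76.74 dB SPL.
CNC lathe: 90.5 − 20·log₁₀(14.7/2.8) = 90.5 − 14.40 = 76.10 dB SPL.
Σ 10^(L/10) = 1.364e+08 → L_total = 10·log₁₀(1.364e+08) = 81.35 dB SPL.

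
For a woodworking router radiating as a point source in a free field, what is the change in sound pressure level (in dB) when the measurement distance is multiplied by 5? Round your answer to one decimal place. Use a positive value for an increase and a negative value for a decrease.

-14.0 dB

Point-source spreading: ΔL = −20·log₁₀(r₂/r₁).
ΔL = −20·log₁₀(5) = -13.98 dB.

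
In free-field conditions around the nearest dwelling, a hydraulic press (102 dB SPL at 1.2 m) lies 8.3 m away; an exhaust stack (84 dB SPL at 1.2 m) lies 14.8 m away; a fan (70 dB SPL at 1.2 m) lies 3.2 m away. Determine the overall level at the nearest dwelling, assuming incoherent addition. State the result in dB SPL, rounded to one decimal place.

85.2 dB SPL

Propagate each source to the receiver with L = L_ref − 20·log₁₀(r/r_ref), then add intensities.
hydraulic press: 102 − 20·log₁₀(8.3/1.2) = 102 − 16.80 = 85.20 dB SPL.
exhaust stack: 84 − 20·log₁₀(14.8/1.2) = 84 − 21.82 = 62.18 dB SPL.
fan: 70 − 20·log₁₀(3.2/1.2) = 70 − 8.52 = 61.48 dB SPL.
Σ 10^(L/10) = 3.343e+08 → L_total = 10·log₁₀(3.343e+08) = 85.24 dB SPL.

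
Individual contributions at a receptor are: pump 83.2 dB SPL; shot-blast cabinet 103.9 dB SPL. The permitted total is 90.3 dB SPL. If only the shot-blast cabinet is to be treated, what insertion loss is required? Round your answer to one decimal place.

The untreated sources together contribute 10^(83.2/10) = 2.089e+08, i.e. 83.20 dB SPL.
To meet 90.3 dB SPL overall, the treated shot-blast cabinet may contribute at most 10^(90.3/10) − 2.089e+08 = 8.626e+08, i.e. 89.36 dB SPL.
Required insertion loss = 103.9 − 89.36 = 14.54 dB.

14.5 dB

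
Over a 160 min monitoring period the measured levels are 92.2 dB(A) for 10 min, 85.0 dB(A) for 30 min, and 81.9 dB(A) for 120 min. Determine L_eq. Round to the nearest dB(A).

84 dB(A)

The energy average is taken in the linear domain: L_eq = 10·log₁₀[(Σ tᵢ·10^(Lᵢ/10))/T], T = 160 min.
Σ tᵢ·10^(Lᵢ/10) = 10·10^(92.2/10) + 30·10^(85.0/10) + 120·10^(81.9/10) = 4.467e+10.
L_eq = 10·log₁₀(4.467e+10/160) = 84.46 dB(A).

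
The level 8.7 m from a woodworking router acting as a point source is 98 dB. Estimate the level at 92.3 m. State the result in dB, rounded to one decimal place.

77.5 dB

Spherical spreading from a point source gives a 20·log₁₀(r₂/r₁) drop.
L₂ = 98 − 20·log₁₀(92.3/8.7) = 98 − 20.514 = 77.49 dB.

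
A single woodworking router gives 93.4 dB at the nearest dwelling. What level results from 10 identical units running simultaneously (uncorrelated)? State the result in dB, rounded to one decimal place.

L_total = L₁ + 10·log₁₀ N for N identical incoherent sources.
L_total = 93.4 + 10·log₁₀(10) = 93.4 + 10.000 = 103.40 dB.

103.4 dB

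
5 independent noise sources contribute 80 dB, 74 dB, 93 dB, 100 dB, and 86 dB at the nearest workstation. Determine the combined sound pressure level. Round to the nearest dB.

101 dB

For uncorrelated sources the intensities add, so convert each level to linear form, sum, and take 10·log₁₀ of the total.
Σ 10^(L/10) = 10^(80/10) + 10^(74/10) + 10^(93/10) + 10^(100/10) + 10^(86/10) = 1.252e+10.
L_total = 10·log₁₀(1.252e+10) = 100.98 dB.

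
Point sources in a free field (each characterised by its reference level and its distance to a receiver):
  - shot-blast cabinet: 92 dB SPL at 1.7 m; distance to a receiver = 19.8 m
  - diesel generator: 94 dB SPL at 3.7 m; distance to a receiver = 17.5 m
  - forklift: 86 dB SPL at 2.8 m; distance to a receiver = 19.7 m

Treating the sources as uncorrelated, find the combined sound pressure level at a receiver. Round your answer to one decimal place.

Apply inverse-square spreading to bring every level to the receiver, then sum 10^(L/10).
shot-blast cabinet: 92 − 20·log₁₀(19.8/1.7) = 92 − 21.32 = 70.68 dB SPL.
diesel generator: 94 − 20·log₁₀(17.5/3.7) = 94 − 13.50 = 80.50 dB SPL.
forklift: 86 − 20·log₁₀(19.7/2.8) = 86 − 16.95 = 69.05 dB SPL.
Σ 10^(L/10) = 1.320e+08 → L_total = 10·log₁₀(1.320e+08) = 81.21 dB SPL.

81.2 dB SPL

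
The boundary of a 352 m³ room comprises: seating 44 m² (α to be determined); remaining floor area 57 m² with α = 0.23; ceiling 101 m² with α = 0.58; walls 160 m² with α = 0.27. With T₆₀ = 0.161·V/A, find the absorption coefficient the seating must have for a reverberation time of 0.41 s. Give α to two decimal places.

Required total absorption A = 0.161·352/0.41 = 138.22 m².
Absorption from the other surfaces = 57·0.23 + 101·0.58 + 160·0.27 = 114.89 m², so the seating must supply 23.33 m² over 44 m².
α = 23.33/44 = 0.530.

0.53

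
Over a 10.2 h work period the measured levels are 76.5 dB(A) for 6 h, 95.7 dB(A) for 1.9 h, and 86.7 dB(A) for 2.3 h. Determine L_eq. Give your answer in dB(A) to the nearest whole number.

89 dB(A)

L_eq = 10·log₁₀[(1/T)·Σ tᵢ·10^(Lᵢ/10)] with T = 10.2 h.
Σ tᵢ·10^(Lᵢ/10) = 6·10^(76.5/10) + 1.9·10^(95.7/10) + 2.3·10^(86.7/10) = 8.403e+09.
L_eq = 10·log₁₀(8.403e+09/10.2) = 89.16 dB(A).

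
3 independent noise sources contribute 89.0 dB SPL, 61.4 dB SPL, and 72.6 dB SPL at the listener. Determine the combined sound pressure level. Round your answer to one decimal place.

89.1 dB SPL

Incoherent sources combine by intensity addition: L_total = 10·log₁₀(Σ 10^(L_i/10)).
Σ 10^(L/10) = 10^(89.0/10) + 10^(61.4/10) + 10^(72.6/10) = 8.139e+08.
L_total = 10·log₁₀(8.139e+08) = 89.11 dB SPL.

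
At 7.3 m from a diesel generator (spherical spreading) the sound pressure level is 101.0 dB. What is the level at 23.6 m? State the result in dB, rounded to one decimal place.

90.8 dB

For a point source, L₂ = L₁ − 20·log₁₀(r₂/r₁).
L₂ = 101.0 − 20·log₁₀(23.6/7.3) = 101.0 − 10.192 = 90.81 dB.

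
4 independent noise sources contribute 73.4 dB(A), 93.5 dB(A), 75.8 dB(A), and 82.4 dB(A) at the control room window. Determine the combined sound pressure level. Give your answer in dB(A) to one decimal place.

Incoherent sources combine by intensity addition: L_total = 10·log₁₀(Σ 10^(L_i/10)).
Σ 10^(L/10) = 10^(73.4/10) + 10^(93.5/10) + 10^(75.8/10) + 10^(82.4/10) = 2.472e+09.
L_total = 10·log₁₀(2.472e+09) = 93.93 dB(A).

93.9 dB(A)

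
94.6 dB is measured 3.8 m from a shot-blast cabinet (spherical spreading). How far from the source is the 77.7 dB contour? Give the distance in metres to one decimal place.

The 16.9 dB drop corresponds to a distance ratio of 10^(16.9/20) for a point source.
r₂ = 3.8·10^((94.6−77.7)/20) = 3.8·10^(16.9/20) = 26.59 m.

26.6 m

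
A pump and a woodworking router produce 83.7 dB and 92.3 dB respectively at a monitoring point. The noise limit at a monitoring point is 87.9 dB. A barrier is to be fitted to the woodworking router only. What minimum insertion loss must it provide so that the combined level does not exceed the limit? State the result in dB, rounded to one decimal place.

Fixed contribution from the other source: Σ 10^(L/10) = 10^(83.7/10) = 2.344e+08 (83.70 dB).
The limit corresponds to 10^(87.9/10) = 6.166e+08; subtracting the fixed part leaves 3.822e+08 for the woodworking router, i.e. 85.82 dB.
So the woodworking router must be reduced from 92.3 to 85.82 dB: IL = 6.48 dB.

6.5 dB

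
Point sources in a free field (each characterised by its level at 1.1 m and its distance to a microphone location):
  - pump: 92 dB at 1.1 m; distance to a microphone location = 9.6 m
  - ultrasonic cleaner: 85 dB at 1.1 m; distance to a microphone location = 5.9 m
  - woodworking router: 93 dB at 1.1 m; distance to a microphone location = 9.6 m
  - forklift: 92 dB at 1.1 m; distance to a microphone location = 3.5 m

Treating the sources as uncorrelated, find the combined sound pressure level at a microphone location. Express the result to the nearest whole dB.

83 dB

Apply inverse-square spreading to bring every level to the receiver, then sum 10^(L/10).
pump: 92 − 20·log₁₀(9.6/1.1) = 92 − 18.82 = 73.18 dB.
ultrasonic cleaner: 85 − 20·log₁₀(5.9/1.1) = 85 − 14.59 = 70.41 dB.
woodworking router: 93 − 20·log₁₀(9.6/1.1) = 93 − 18.82 = 74.18 dB.
forklift: 92 − 20·log₁₀(3.5/1.1) = 92 − 10.05 = 81.95 dB.
Σ 10^(L/10) = 2.145e+08 → L_total = 10·log₁₀(2.145e+08) = 83.32 dB.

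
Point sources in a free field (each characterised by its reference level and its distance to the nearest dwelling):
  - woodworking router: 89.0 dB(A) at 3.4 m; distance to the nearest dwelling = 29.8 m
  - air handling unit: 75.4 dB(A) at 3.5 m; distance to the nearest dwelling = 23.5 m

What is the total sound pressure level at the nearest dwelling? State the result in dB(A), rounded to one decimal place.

70.5 dB(A)

Propagate each source to the receiver with L = L_ref − 20·log₁₀(r/r_ref), then add intensities.
woodworking router: 89.0 − 20·log₁₀(29.8/3.4) = 89.0 − 18.85 = 70.15 dB(A).
air handling unit: 75.4 − 20·log₁₀(23.5/3.5) = 75.4 − 16.54 = 58.86 dB(A).
Σ 10^(L/10) = 1.111e+07 → L_total = 10·log₁₀(1.111e+07) = 70.46 dB(A).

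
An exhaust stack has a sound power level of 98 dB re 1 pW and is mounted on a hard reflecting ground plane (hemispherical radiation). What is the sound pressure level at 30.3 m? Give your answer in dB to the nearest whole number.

60 dB

L_p = L_w − 10·log₁₀(2π·r²) with r = 30.3 m.
2π·r² = 5769 m², 10·log₁₀ of that is 37.611 dB.
L_p = 98 − 37.611 = 60.39 dB.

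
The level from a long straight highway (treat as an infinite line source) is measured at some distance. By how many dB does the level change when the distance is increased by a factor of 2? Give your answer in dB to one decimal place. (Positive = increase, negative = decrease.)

-3.0 dB

Line-source spreading: ΔL = −10·log₁₀(r₂/r₁).
ΔL = −10·log₁₀(2) = -3.01 dB.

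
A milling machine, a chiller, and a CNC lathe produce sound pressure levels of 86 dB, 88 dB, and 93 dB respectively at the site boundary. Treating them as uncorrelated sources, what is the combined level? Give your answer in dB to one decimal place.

Incoherent sources combine by intensity addition: L_total = 10·log₁₀(Σ 10^(L_i/10)).
Σ 10^(L/10) = 10^(86/10) + 10^(88/10) + 10^(93/10) = 3.024e+09.
L_total = 10·log₁₀(3.024e+09) = 94.81 dB.

94.8 dB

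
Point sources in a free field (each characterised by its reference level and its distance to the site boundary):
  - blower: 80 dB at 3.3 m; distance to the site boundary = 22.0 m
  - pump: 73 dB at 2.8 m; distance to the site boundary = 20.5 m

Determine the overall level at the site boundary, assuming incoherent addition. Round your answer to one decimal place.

Propagate each source to the receiver with L = L_ref − 20·log₁₀(r/r_ref), then add intensities.
blower: 80 − 20·log₁₀(22.0/3.3) = 80 − 16.48 = 63.52 dB.
pump: 73 − 20·log₁₀(20.5/2.8) = 73 − 17.29 = 55.71 dB.
Σ 10^(L/10) = 2.622e+06 → L_total = 10·log₁₀(2.622e+06) = 64.19 dB.

64.2 dB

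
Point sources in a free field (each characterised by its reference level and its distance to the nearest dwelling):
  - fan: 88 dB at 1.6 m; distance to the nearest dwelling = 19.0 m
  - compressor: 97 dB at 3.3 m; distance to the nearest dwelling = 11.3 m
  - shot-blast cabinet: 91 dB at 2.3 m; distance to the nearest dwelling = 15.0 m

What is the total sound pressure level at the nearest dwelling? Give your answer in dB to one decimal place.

Apply inverse-square spreading to bring every level to the receiver, then sum 10^(L/10).
fan: 88 − 20·log₁₀(19.0/1.6) = 88 − 21.49 = 66.51 dB.
compressor: 97 − 20·log₁₀(11.3/3.3) = 97 − 10.69 = 86.31 dB.
shot-blast cabinet: 91 − 20·log₁₀(15.0/2.3) = 91 − 16.29 = 74.71 dB.
Σ 10^(L/10) = 4.615e+08 → L_total = 10·log₁₀(4.615e+08) = 86.64 dB.

86.6 dB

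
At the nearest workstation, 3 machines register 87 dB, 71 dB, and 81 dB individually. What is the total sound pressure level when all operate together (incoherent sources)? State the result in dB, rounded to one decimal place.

Incoherent sources combine by intensity addition: L_total = 10·log₁₀(Σ 10^(L_i/10)).
Σ 10^(L/10) = 10^(87/10) + 10^(71/10) + 10^(81/10) = 6.397e+08.
L_total = 10·log₁₀(6.397e+08) = 88.06 dB.

88.1 dB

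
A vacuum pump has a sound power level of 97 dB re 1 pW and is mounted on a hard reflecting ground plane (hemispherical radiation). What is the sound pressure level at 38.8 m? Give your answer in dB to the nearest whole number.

57 dB

L_p = L_w − 10·log₁₀(2π·r²) with r = 38.8 m.
2π·r² = 9459 m², 10·log₁₀ of that is 39.758 dB.
L_p = 97 − 39.758 = 57.24 dB.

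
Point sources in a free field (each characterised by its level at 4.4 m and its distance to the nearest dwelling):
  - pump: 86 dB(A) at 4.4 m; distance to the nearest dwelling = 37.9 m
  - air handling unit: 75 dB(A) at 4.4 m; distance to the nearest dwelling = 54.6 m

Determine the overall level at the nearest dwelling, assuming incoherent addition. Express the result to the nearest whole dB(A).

67 dB(A)

Apply inverse-square spreading to bring every level to the receiver, then sum 10^(L/10).
pump: 86 − 20·log₁₀(37.9/4.4) = 86 − 18.70 = 67.30 dB(A).
air handling unit: 75 − 20·log₁₀(54.6/4.4) = 75 − 21.87 = 53.13 dB(A).
Σ 10^(L/10) = 5.571e+06 → L_total = 10·log₁₀(5.571e+06) = 67.46 dB(A).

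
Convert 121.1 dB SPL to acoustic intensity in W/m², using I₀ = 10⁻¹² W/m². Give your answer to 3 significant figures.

I = I₀·10^(L/10) = 10⁻¹² × 10^(121.1/10) = 10^(0.110).

1.29 W/m²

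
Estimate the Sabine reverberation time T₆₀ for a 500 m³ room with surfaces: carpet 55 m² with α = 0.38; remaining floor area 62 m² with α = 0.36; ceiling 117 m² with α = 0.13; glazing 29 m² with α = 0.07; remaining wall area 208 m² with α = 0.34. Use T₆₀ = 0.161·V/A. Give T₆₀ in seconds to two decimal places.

Total absorption A = 55·0.38 + 62·0.36 + 117·0.13 + 29·0.07 + 208·0.34 = 131.18 m² sabins.
T₆₀ = 0.161·V/A = 0.161·500/131.18 = 0.614 s.

0.61 s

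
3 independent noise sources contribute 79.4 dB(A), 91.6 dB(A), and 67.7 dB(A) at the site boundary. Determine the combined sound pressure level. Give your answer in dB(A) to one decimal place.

For uncorrelated sources the intensities add, so convert each level to linear form, sum, and take 10·log₁₀ of the total.
Σ 10^(L/10) = 10^(79.4/10) + 10^(91.6/10) + 10^(67.7/10) = 1.538e+09.
L_total = 10·log₁₀(1.538e+09) = 91.87 dB(A).

91.9 dB(A)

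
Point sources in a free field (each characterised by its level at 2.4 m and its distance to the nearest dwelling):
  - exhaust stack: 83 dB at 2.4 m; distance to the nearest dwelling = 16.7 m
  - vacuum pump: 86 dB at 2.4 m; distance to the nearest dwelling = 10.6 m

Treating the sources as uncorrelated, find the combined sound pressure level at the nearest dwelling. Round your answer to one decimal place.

Propagate each source to the receiver with L = L_ref − 20·log₁₀(r/r_ref), then add intensities.
exhaust stack: 83 − 20·log₁₀(16.7/2.4) = 83 − 16.85 = 66.15 dB.
vacuum pump: 86 − 20·log₁₀(10.6/2.4) = 86 − 12.90 = 73.10 dB.
Σ 10^(L/10) = 2.453e+07 → L_total = 10·log₁₀(2.453e+07) = 73.90 dB.

73.9 dB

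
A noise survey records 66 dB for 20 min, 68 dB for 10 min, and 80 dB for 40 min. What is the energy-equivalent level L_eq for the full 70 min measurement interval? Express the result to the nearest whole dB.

78 dB

The energy average is taken in the linear domain: L_eq = 10·log₁₀[(Σ tᵢ·10^(Lᵢ/10))/T], T = 70 min.
Σ tᵢ·10^(Lᵢ/10) = 20·10^(66/10) + 10·10^(68/10) + 40·10^(80/10) = 4.143e+09.
L_eq = 10·log₁₀(4.143e+09/70) = 77.72 dB.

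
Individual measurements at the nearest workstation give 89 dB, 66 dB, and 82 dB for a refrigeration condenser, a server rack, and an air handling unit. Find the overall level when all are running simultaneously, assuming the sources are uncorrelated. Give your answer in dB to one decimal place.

Incoherent sources combine by intensity addition: L_total = 10·log₁₀(Σ 10^(L_i/10)).
Σ 10^(L/10) = 10^(89/10) + 10^(66/10) + 10^(82/10) = 9.568e+08.
L_total = 10·log₁₀(9.568e+08) = 89.81 dB.

89.8 dB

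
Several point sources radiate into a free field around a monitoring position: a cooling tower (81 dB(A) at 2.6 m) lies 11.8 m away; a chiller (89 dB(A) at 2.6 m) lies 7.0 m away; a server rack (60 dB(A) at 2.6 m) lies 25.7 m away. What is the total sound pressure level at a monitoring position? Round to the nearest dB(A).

81 dB(A)

Propagate each source to the receiver with L = L_ref − 20·log₁₀(r/r_ref), then add intensities.
cooling tower: 81 − 20·log₁₀(11.8/2.6) = 81 − 13.14 = 67.86 dB(A).
chiller: 89 − 20·log₁₀(7.0/2.6) = 89 − 8.60 = 80.40 dB(A).
server rack: 60 − 20·log₁₀(25.7/2.6) = 60 − 19.90 = 40.10 dB(A).
Σ 10^(L/10) = 1.157e+08 → L_total = 10·log₁₀(1.157e+08) = 80.63 dB(A).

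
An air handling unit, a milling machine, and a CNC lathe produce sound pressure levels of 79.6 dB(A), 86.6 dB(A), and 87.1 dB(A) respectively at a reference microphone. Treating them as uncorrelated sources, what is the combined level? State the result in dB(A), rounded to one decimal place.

Incoherent sources combine by intensity addition: L_total = 10·log₁₀(Σ 10^(L_i/10)).
Σ 10^(L/10) = 10^(79.6/10) + 10^(86.6/10) + 10^(87.1/10) = 1.061e+09.
L_total = 10·log₁₀(1.061e+09) = 90.26 dB(A).

90.3 dB(A)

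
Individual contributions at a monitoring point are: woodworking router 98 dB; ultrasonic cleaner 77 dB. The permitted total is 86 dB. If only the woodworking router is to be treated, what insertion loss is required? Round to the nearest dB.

Everything except the woodworking router sums to 10^(77/10) = 5.012e+07 in linear terms, 77.00 dB.
The limit corresponds to 10^(86/10) = 3.981e+08; subtracting the fixed part leaves 3.480e+08 for the woodworking router, i.e. 85.42 dB.
So the woodworking router must be reduced from 98 to 85.42 dB: IL = 12.58 dB.

13 dB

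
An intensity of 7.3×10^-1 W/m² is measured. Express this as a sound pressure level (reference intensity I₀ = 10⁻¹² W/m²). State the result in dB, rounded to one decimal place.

118.6 dB

I/I₀ = 7.3×10^-1/10⁻¹² = 7.3×10^11, and L = 10·log₁₀(I/I₀).
L = 10·(0.8633 + 11) = 118.63 dB.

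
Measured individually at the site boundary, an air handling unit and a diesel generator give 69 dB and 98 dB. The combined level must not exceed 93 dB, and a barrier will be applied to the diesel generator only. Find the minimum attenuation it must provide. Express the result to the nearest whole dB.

5 dB

Everything except the diesel generator sums to 10^(69/10) = 7.943e+06 in linear terms, 69.00 dB.
To meet 93 dB overall, the treated diesel generator may contribute at most 10^(93/10) − 7.943e+06 = 1.987e+09, i.e. 92.98 dB.
Required insertion loss = 98 − 92.98 = 5.02 dB.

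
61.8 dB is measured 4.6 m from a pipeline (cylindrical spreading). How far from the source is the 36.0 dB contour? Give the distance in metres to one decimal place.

1748.9 m

For a line source L₁ − L₂ = 10·log₁₀(r₂/r₁), so r₂ = r₁·10^((L₁−L₂)/10).
r₂ = 4.6·10^((61.8−36.0)/10) = 4.6·10^(25.8/10) = 1748.87 m.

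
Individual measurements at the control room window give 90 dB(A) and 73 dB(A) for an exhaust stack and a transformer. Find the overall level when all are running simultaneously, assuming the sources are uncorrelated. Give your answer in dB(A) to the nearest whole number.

For uncorrelated sources the intensities add, so convert each level to linear form, sum, and take 10·log₁₀ of the total.
Σ 10^(L/10) = 10^(90/10) + 10^(73/10) = 1.020e+09.
L_total = 10·log₁₀(1.020e+09) = 90.09 dB(A).

90 dB(A)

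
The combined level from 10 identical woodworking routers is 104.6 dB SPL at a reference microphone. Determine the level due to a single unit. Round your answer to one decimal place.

10 equal contributions raise the level by 10·log₁₀ 10 = 10.000 dB, so each unit alone gives 104.6 − 10.000.

94.6 dB SPL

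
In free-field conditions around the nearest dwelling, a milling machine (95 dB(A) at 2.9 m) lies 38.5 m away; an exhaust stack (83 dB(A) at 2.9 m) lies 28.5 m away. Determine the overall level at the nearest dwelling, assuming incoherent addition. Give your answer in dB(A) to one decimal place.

73.0 dB(A)

First find each source's level at the receiver (point-source: −20·log₁₀(r/r_ref)), then combine on an intensity basis.
milling machine: 95 − 20·log₁₀(38.5/2.9) = 95 − 22.46 = 72.54 dB(A).
exhaust stack: 83 − 20·log₁₀(28.5/2.9) = 83 − 19.85 = 63.15 dB(A).
Σ 10^(L/10) = 2.001e+07 → L_total = 10·log₁₀(2.001e+07) = 73.01 dB(A).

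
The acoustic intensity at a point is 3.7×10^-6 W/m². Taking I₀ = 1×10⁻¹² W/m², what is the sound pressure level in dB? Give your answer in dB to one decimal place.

65.7 dB

I/I₀ = 3.7×10^-6/10⁻¹² = 3.7×10^6, and L = 10·log₁₀(I/I₀).
L = 10·(0.5682 + 6) = 65.68 dB.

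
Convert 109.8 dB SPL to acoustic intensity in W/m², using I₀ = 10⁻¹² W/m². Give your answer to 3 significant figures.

0.0955 W/m²

I/I₀ = 10^(109.8/10) = 9.55e+10, so I = 9.55e+10 × 10⁻¹² W/m².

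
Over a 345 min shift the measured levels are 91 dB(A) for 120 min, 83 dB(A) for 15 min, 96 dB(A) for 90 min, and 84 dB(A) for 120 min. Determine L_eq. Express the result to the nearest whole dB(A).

The energy average is taken in the linear domain: L_eq = 10·log₁₀[(Σ tᵢ·10^(Lᵢ/10))/T], T = 345 min.
Σ tᵢ·10^(Lᵢ/10) = 120·10^(91/10) + 15·10^(83/10) + 90·10^(96/10) + 120·10^(84/10) = 5.425e+11.
L_eq = 10·log₁₀(5.425e+11/345) = 91.97 dB(A).

92 dB(A)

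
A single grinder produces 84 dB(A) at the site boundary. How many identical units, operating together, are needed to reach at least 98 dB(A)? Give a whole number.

Need L₁ + 10·log₁₀ N ≥ 98, i.e. log₁₀ N ≥ 1.40.
N ≥ 10^(14.0/10) = 25.119, so N = 26.

26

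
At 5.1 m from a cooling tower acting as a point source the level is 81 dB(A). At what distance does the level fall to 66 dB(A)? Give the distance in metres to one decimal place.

28.7 m

The 15.0 dB drop corresponds to a distance ratio of 10^(15.0/20) for a point source.
r₂ = 5.1·10^((81−66)/20) = 5.1·10^(15.0/20) = 28.68 m.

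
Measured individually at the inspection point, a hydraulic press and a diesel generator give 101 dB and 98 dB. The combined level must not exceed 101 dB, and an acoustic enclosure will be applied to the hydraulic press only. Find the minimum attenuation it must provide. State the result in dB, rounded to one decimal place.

Everything except the hydraulic press sums to 10^(98/10) = 6.310e+09 in linear terms, 98.00 dB.
To meet 101 dB overall, the treated hydraulic press may contribute at most 10^(101/10) − 6.310e+09 = 6.280e+09, i.e. 97.98 dB.
Required insertion loss = 101 − 97.98 = 3.02 dB.

3.0 dB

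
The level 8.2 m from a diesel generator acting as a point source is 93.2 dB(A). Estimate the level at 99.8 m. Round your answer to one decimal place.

For a point source, L₂ = L₁ − 20·log₁₀(r₂/r₁).
L₂ = 93.2 − 20·log₁₀(99.8/8.2) = 93.2 − 21.706 = 71.49 dB(A).

71.5 dB(A)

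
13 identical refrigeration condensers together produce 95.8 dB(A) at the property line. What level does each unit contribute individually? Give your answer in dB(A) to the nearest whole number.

85 dB(A)

For N identical incoherent sources L_total = L₁ + 10·log₁₀ N, so L₁ = 95.8 − 10·log₁₀(13) = 95.8 − 11.139.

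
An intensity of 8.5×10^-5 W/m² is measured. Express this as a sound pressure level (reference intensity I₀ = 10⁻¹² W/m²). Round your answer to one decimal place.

L = 10·log₁₀(I/I₀) = 10·log₁₀(8.5×10^-5/10⁻¹²) = 10·log₁₀(8.5×10^7).
L = 10·(0.9294 + 7) = 79.29 dB.

79.3 dB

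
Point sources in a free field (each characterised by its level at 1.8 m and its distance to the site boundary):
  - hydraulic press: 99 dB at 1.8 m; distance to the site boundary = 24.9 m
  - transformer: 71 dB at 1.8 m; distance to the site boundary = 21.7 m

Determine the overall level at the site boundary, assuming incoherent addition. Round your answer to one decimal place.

76.2 dB

First find each source's level at the receiver (point-source: −20·log₁₀(r/r_ref)), then combine on an intensity basis.
hydraulic press: 99 − 20·log₁₀(24.9/1.8) = 99 − 22.82 = 76.18 dB.
transformer: 71 − 20·log₁₀(21.7/1.8) = 71 − 21.62 = 49.38 dB.
Σ 10^(L/10) = 4.160e+07 → L_total = 10·log₁₀(4.160e+07) = 76.19 dB.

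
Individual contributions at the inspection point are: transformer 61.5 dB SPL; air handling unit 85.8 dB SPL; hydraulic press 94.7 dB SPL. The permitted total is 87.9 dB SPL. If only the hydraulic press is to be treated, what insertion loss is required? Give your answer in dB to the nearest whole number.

11 dB

Everything except the hydraulic press sums to 10^(61.5/10) + 10^(85.8/10) = 3.816e+08 in linear terms, 85.82 dB SPL.
To meet 87.9 dB SPL overall, the treated hydraulic press may contribute at most 10^(87.9/10) − 3.816e+08 = 2.350e+08, i.e. 83.71 dB SPL.
So the hydraulic press must be reduced from 94.7 to 83.71 dB SPL: IL = 10.99 dB.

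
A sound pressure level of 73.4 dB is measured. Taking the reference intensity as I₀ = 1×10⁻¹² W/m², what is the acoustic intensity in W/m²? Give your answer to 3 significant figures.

L = 10·log₁₀(I/I₀) ⇒ I = I₀·10^(L/10) = 10⁻¹² × 10^7.34.

2.19e-05 W/m²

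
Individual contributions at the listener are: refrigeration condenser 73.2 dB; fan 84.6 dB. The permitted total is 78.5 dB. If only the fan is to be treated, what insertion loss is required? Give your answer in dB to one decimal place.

7.6 dB

Everything except the fan sums to 10^(73.2/10) = 2.089e+07 in linear terms, 73.20 dB.
The limit corresponds to 10^(78.5/10) = 7.079e+07; subtracting the fixed part leaves 4.990e+07 for the fan, i.e. 76.98 dB.
Required insertion loss = 84.6 − 76.98 = 7.62 dB.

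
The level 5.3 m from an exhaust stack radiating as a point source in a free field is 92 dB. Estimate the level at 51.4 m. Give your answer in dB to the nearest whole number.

Spherical spreading from a point source gives a 20·log₁₀(r₂/r₁) drop.
L₂ = 92 − 20·log₁₀(51.4/5.3) = 92 − 19.734 = 72.27 dB.

72 dB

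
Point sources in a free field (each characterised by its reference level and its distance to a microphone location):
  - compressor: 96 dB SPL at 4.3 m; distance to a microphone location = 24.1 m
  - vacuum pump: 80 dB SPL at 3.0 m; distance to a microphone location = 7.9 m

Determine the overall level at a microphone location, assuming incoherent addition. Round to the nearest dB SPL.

81 dB SPL

Propagate each source to the receiver with L = L_ref − 20·log₁₀(r/r_ref), then add intensities.
compressor: 96 − 20·log₁₀(24.1/4.3) = 96 − 14.97 = 81.03 dB SPL.
vacuum pump: 80 − 20·log₁₀(7.9/3.0) = 80 − 8.41 = 71.59 dB SPL.
Σ 10^(L/10) = 1.412e+08 → L_total = 10·log₁₀(1.412e+08) = 81.50 dB SPL.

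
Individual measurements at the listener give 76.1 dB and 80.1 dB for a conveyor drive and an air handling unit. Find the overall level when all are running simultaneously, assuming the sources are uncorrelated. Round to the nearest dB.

For uncorrelated sources the intensities add, so convert each level to linear form, sum, and take 10·log₁₀ of the total.
Σ 10^(L/10) = 10^(76.1/10) + 10^(80.1/10) = 1.431e+08.
L_total = 10·log₁₀(1.431e+08) = 81.56 dB.

82 dB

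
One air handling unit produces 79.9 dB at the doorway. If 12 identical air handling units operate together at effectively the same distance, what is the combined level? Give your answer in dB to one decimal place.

90.7 dB

L_total = L₁ + 10·log₁₀ N for N identical incoherent sources.
L_total = 79.9 + 10·log₁₀(12) = 79.9 + 10.792 = 90.69 dB.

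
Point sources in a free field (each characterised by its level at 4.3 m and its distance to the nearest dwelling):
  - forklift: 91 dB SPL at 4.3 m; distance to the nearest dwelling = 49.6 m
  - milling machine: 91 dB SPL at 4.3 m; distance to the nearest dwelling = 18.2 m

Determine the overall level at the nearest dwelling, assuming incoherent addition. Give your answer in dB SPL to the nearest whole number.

Apply inverse-square spreading to bring every level to the receiver, then sum 10^(L/10).
forklift: 91 − 20·log₁₀(49.6/4.3) = 91 − 21.24 = 69.76 dB SPL.
milling machine: 91 − 20·log₁₀(18.2/4.3) = 91 − 12.53 = 78.47 dB SPL.
Σ 10^(L/10) = 7.974e+07 → L_total = 10·log₁₀(7.974e+07) = 79.02 dB SPL.

79 dB SPL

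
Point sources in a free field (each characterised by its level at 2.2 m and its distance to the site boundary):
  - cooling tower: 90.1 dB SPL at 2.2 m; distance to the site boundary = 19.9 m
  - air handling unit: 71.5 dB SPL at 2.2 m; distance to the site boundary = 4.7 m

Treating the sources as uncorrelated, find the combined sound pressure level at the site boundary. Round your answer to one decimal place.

First find each source's level at the receiver (point-source: −20·log₁₀(r/r_ref)), then combine on an intensity basis.
cooling tower: 90.1 − 20·log₁₀(19.9/2.2) = 90.1 − 19.13 = 70.97 dB SPL.
air handling unit: 71.5 − 20·log₁₀(4.7/2.2) = 71.5 − 6.59 = 64.91 dB SPL.
Σ 10^(L/10) = 1.560e+07 → L_total = 10·log₁₀(1.560e+07) = 71.93 dB SPL.

71.9 dB SPL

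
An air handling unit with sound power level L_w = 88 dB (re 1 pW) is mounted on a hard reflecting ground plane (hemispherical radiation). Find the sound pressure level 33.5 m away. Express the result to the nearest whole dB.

Free-field hemispherical radiation: L_p = L_w − 10·log₁₀(2π·r²), r = 33.5 m.
2π·r² = 7051 m², 10·log₁₀ of that is 38.483 dB.
L_p = 88 − 38.483 = 49.52 dB.

50 dB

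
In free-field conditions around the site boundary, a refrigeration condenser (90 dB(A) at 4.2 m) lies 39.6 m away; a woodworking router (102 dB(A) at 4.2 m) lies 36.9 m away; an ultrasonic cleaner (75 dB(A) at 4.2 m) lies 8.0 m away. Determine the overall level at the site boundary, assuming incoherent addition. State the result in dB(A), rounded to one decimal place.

Apply inverse-square spreading to bring every level to the receiver, then sum 10^(L/10).
refrigeration condenser: 90 − 20·log₁₀(39.6/4.2) = 90 − 19.49 = 70.51 dB(A).
woodworking router: 102 − 20·log₁₀(36.9/4.2) = 102 − 18.88 = 83.12 dB(A).
ultrasonic cleaner: 75 − 20·log₁₀(8.0/4.2) = 75 − 5.60 = 69.40 dB(A).
Σ 10^(L/10) = 2.253e+08 → L_total = 10·log₁₀(2.253e+08) = 83.53 dB(A).

83.5 dB(A)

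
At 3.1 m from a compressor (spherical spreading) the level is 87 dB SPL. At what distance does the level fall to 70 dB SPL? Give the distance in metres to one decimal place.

21.9 m

Point-source spreading drops the level by 20·log₁₀(r₂/r₁); inverting, r₂/r₁ = 10^(ΔL/20).
r₂ = 3.1·10^((87−70)/20) = 3.1·10^(17.0/20) = 21.95 m.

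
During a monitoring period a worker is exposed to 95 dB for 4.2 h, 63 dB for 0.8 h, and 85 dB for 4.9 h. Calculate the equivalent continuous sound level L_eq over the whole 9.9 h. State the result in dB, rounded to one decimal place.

91.8 dB

The energy average is taken in the linear domain: L_eq = 10·log₁₀[(Σ tᵢ·10^(Lᵢ/10))/T], T = 9.9 h.
Σ tᵢ·10^(Lᵢ/10) = 4.2·10^(95/10) + 0.8·10^(63/10) + 4.9·10^(85/10) = 1.483e+10.
L_eq = 10·log₁₀(1.483e+10/9.9) = 91.76 dB.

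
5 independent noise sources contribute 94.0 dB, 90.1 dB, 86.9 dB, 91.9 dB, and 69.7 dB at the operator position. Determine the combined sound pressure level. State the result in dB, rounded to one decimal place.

For uncorrelated sources the intensities add, so convert each level to linear form, sum, and take 10·log₁₀ of the total.
Σ 10^(L/10) = 10^(94.0/10) + 10^(90.1/10) + 10^(86.9/10) + 10^(91.9/10) + 10^(69.7/10) = 5.583e+09.
L_total = 10·log₁₀(5.583e+09) = 97.47 dB.

97.5 dB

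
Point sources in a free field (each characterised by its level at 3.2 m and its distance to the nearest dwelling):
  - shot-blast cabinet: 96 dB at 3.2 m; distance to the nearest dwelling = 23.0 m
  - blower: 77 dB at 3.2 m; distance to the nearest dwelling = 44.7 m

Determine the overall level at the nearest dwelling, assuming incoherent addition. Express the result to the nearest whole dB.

79 dB

First find each source's level at the receiver (point-source: −20·log₁₀(r/r_ref)), then combine on an intensity basis.
shot-blast cabinet: 96 − 20·log₁₀(23.0/3.2) = 96 − 17.13 = 78.87 dB.
blower: 77 − 20·log₁₀(44.7/3.2) = 77 − 22.90 = 54.10 dB.
Σ 10^(L/10) = 7.732e+07 → L_total = 10·log₁₀(7.732e+07) = 78.88 dB.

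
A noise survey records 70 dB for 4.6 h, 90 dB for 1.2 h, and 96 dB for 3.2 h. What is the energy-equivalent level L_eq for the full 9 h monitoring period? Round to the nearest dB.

92 dB

Weight each interval's intensity by its duration and average over T = 9 h:
Σ tᵢ·10^(Lᵢ/10) = 4.6·10^(70/10) + 1.2·10^(90/10) + 3.2·10^(96/10) = 1.399e+10.
L_eq = 10·log₁₀(1.399e+10/9) = 91.91 dB.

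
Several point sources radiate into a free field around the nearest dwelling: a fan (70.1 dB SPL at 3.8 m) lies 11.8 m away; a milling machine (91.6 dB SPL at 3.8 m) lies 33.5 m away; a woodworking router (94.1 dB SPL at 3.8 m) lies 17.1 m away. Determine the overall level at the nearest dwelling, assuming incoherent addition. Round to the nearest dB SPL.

Propagate each source to the receiver with L = L_ref − 20·log₁₀(r/r_ref), then add intensities.
fan: 70.1 − 20·log₁₀(11.8/3.8) = 70.1 − 9.84 = 60.26 dB SPL.
milling machine: 91.6 − 20·log₁₀(33.5/3.8) = 91.6 − 18.91 = 72.69 dB SPL.
woodworking router: 94.1 − 20·log₁₀(17.1/3.8) = 94.1 − 13.06 = 81.04 dB SPL.
Σ 10^(L/10) = 1.466e+08 → L_total = 10·log₁₀(1.466e+08) = 81.66 dB SPL.

82 dB SPL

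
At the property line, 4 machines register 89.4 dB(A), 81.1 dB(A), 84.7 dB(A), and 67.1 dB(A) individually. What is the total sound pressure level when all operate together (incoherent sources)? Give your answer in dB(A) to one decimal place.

91.1 dB(A)

For uncorrelated sources the intensities add, so convert each level to linear form, sum, and take 10·log₁₀ of the total.
Σ 10^(L/10) = 10^(89.4/10) + 10^(81.1/10) + 10^(84.7/10) + 10^(67.1/10) = 1.300e+09.
L_total = 10·log₁₀(1.300e+09) = 91.14 dB(A).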